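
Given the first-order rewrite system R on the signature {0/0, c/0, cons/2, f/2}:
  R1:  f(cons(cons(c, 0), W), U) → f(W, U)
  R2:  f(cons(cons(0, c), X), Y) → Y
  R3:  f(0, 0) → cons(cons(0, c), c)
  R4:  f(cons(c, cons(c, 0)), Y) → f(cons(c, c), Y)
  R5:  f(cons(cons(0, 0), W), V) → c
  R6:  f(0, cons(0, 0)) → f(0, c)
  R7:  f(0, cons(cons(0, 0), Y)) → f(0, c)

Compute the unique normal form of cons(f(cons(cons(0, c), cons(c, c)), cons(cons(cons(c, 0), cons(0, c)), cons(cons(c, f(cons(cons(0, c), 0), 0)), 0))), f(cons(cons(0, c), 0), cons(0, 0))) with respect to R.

cons(cons(cons(cons(c, 0), cons(0, c)), cons(cons(c, 0), 0)), cons(0, 0))

1. cons(f(cons(cons(0, c), cons(c, c)), cons(cons(cons(c, 0), cons(0, c)), cons(cons(c, f(cons(cons(0, c), 0), 0)), 0))), f(cons(cons(0, c), 0), cons(0, 0)))  →  cons(cons(cons(cons(c, 0), cons(0, c)), cons(cons(c, f(cons(cons(0, c), 0), 0)), 0)), f(cons(cons(0, c), 0), cons(0, 0)))   [R2 at 1]
2. cons(cons(cons(cons(c, 0), cons(0, c)), cons(cons(c, f(cons(cons(0, c), 0), 0)), 0)), f(cons(cons(0, c), 0), cons(0, 0)))  →  cons(cons(cons(cons(c, 0), cons(0, c)), cons(cons(c, 0), 0)), f(cons(cons(0, c), 0), cons(0, 0)))   [R2 at 1.2.1.2]
3. cons(cons(cons(cons(c, 0), cons(0, c)), cons(cons(c, 0), 0)), f(cons(cons(0, c), 0), cons(0, 0)))  →  cons(cons(cons(cons(c, 0), cons(0, c)), cons(cons(c, 0), 0)), cons(0, 0))   [R2 at 2]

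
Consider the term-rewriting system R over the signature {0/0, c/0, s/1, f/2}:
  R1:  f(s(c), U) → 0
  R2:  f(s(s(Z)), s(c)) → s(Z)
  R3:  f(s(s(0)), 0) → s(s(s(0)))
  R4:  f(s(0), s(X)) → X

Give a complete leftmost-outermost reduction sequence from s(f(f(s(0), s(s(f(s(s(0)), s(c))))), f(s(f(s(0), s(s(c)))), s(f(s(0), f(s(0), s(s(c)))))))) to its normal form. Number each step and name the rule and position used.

s(s(0))

1. s(f(f(s(0), s(s(f(s(s(0)), s(c))))), f(s(f(s(0), s(s(c)))), s(f(s(0), f(s(0), s(s(c))))))))  →  s(f(s(f(s(s(0)), s(c))), f(s(f(s(0), s(s(c)))), s(f(s(0), f(s(0), s(s(c))))))))   [R4 at 1.1]
2. s(f(s(f(s(s(0)), s(c))), f(s(f(s(0), s(s(c)))), s(f(s(0), f(s(0), s(s(c))))))))  →  s(f(s(s(0)), f(s(f(s(0), s(s(c)))), s(f(s(0), f(s(0), s(s(c))))))))   [R2 at 1.1.1]
3. s(f(s(s(0)), f(s(f(s(0), s(s(c)))), s(f(s(0), f(s(0), s(s(c))))))))  →  s(f(s(s(0)), f(s(s(c)), s(f(s(0), f(s(0), s(s(c))))))))   [R4 at 1.2.1.1]
4. s(f(s(s(0)), f(s(s(c)), s(f(s(0), f(s(0), s(s(c))))))))  →  s(f(s(s(0)), f(s(s(c)), s(f(s(0), s(c))))))   [R4 at 1.2.2.1.2]
5. s(f(s(s(0)), f(s(s(c)), s(f(s(0), s(c))))))  →  s(f(s(s(0)), f(s(s(c)), s(c))))   [R4 at 1.2.2.1]
6. s(f(s(s(0)), f(s(s(c)), s(c))))  →  s(f(s(s(0)), s(c)))   [R2 at 1.2]
7. s(f(s(s(0)), s(c)))  →  s(s(0))   [R2 at 1]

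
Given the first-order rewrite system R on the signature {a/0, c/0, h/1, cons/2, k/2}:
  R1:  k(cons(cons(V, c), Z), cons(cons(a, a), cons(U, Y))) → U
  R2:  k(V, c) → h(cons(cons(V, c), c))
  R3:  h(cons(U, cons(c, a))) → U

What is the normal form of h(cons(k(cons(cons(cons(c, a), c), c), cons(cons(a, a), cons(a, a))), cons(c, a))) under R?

a

1. h(cons(k(cons(cons(cons(c, a), c), c), cons(cons(a, a), cons(a, a))), cons(c, a)))  →  k(cons(cons(cons(c, a), c), c), cons(cons(a, a), cons(a, a)))   [R3 at ε]
2. k(cons(cons(cons(c, a), c), c), cons(cons(a, a), cons(a, a)))  →  a   [R1 at ε]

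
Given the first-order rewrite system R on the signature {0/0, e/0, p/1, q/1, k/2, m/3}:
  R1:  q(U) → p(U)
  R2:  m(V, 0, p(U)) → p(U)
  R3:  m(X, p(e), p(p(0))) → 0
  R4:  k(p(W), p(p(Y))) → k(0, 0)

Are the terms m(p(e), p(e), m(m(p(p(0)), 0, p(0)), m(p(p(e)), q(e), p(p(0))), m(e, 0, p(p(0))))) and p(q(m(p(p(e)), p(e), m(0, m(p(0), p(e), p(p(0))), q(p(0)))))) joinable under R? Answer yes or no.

Reduce t₁ = m(p(e), p(e), m(m(p(p(0)), 0, p(0)), m(p(p(e)), q(e), p(p(0))), m(e, 0, p(p(0))))):
1. m(p(e), p(e), m(m(p(p(0)), 0, p(0)), m(p(p(e)), q(e), p(p(0))), m(e, 0, p(p(0)))))  →  m(p(e), p(e), m(p(0), m(p(p(e)), q(e), p(p(0))), m(e, 0, p(p(0)))))   [R2 at 3.1]
2. m(p(e), p(e), m(p(0), m(p(p(e)), q(e), p(p(0))), m(e, 0, p(p(0)))))  →  m(p(e), p(e), m(p(0), m(p(p(e)), p(e), p(p(0))), m(e, 0, p(p(0)))))   [R1 at 3.2.2]
3. m(p(e), p(e), m(p(0), m(p(p(e)), p(e), p(p(0))), m(e, 0, p(p(0)))))  →  m(p(e), p(e), m(p(0), 0, m(e, 0, p(p(0)))))   [R3 at 3.2]
4. m(p(e), p(e), m(p(0), 0, m(e, 0, p(p(0)))))  →  m(p(e), p(e), m(p(0), 0, p(p(0))))   [R2 at 3.3]
5. m(p(e), p(e), m(p(0), 0, p(p(0))))  →  m(p(e), p(e), p(p(0)))   [R2 at 3]
6. m(p(e), p(e), p(p(0)))  →  0   [R3 at ε]

Reduce t₂ = p(q(m(p(p(e)), p(e), m(0, m(p(0), p(e), p(p(0))), q(p(0)))))):
1. p(q(m(p(p(e)), p(e), m(0, m(p(0), p(e), p(p(0))), q(p(0))))))  →  p(p(m(p(p(e)), p(e), m(0, m(p(0), p(e), p(p(0))), q(p(0))))))   [R1 at 1]
2. p(p(m(p(p(e)), p(e), m(0, m(p(0), p(e), p(p(0))), q(p(0))))))  →  p(p(m(p(p(e)), p(e), m(0, 0, q(p(0))))))   [R3 at 1.1.3.2]
3. p(p(m(p(p(e)), p(e), m(0, 0, q(p(0))))))  →  p(p(m(p(p(e)), p(e), m(0, 0, p(p(0))))))   [R1 at 1.1.3.3]
4. p(p(m(p(p(e)), p(e), m(0, 0, p(p(0))))))  →  p(p(m(p(p(e)), p(e), p(p(0)))))   [R2 at 1.1.3]
5. p(p(m(p(p(e)), p(e), p(p(0)))))  →  p(p(0))   [R3 at 1.1]

no — NF(t₁) = 0, NF(t₂) = p(p(0))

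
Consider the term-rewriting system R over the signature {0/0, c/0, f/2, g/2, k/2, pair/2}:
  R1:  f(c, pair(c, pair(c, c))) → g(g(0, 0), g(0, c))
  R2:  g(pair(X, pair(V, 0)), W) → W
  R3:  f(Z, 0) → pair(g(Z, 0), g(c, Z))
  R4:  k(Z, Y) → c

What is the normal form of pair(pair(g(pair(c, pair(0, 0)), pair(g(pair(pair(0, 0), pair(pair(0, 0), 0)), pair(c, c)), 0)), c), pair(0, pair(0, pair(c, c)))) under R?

pair(pair(pair(pair(c, c), 0), c), pair(0, pair(0, pair(c, c))))

1. pair(pair(g(pair(c, pair(0, 0)), pair(g(pair(pair(0, 0), pair(pair(0, 0), 0)), pair(c, c)), 0)), c), pair(0, pair(0, pair(c, c))))  →  pair(pair(pair(g(pair(pair(0, 0), pair(pair(0, 0), 0)), pair(c, c)), 0), c), pair(0, pair(0, pair(c, c))))   [R2 at 1.1]
2. pair(pair(pair(g(pair(pair(0, 0), pair(pair(0, 0), 0)), pair(c, c)), 0), c), pair(0, pair(0, pair(c, c))))  →  pair(pair(pair(pair(c, c), 0), c), pair(0, pair(0, pair(c, c))))   [R2 at 1.1.1]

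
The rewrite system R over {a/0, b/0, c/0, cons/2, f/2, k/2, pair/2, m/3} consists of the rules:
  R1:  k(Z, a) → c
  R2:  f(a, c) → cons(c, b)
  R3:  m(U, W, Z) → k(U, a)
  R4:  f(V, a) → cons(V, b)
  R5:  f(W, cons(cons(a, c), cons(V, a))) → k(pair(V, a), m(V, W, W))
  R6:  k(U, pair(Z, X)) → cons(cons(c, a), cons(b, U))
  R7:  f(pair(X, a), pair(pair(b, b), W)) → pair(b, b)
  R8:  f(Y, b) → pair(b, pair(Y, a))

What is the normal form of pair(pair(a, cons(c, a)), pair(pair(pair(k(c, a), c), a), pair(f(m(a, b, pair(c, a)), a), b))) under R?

1. pair(pair(a, cons(c, a)), pair(pair(pair(k(c, a), c), a), pair(f(m(a, b, pair(c, a)), a), b)))  →  pair(pair(a, cons(c, a)), pair(pair(pair(c, c), a), pair(f(m(a, b, pair(c, a)), a), b)))   [R1 at 2.1.1.1]
2. pair(pair(a, cons(c, a)), pair(pair(pair(c, c), a), pair(f(m(a, b, pair(c, a)), a), b)))  →  pair(pair(a, cons(c, a)), pair(pair(pair(c, c), a), pair(cons(m(a, b, pair(c, a)), b), b)))   [R4 at 2.2.1]
3. pair(pair(a, cons(c, a)), pair(pair(pair(c, c), a), pair(cons(m(a, b, pair(c, a)), b), b)))  →  pair(pair(a, cons(c, a)), pair(pair(pair(c, c), a), pair(cons(k(a, a), b), b)))   [R3 at 2.2.1.1]
4. pair(pair(a, cons(c, a)), pair(pair(pair(c, c), a), pair(cons(k(a, a), b), b)))  →  pair(pair(a, cons(c, a)), pair(pair(pair(c, c), a), pair(cons(c, b), b)))   [R1 at 2.2.1.1]

pair(pair(a, cons(c, a)), pair(pair(pair(c, c), a), pair(cons(c, b), b)))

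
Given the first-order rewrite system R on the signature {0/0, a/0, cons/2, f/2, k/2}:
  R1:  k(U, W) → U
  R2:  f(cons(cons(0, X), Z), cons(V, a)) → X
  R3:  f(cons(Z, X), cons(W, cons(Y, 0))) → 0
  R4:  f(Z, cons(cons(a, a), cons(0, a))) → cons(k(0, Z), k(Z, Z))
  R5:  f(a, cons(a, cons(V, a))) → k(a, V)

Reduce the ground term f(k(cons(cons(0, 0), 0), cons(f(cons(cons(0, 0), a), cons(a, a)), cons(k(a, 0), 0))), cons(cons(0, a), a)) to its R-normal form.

1. f(k(cons(cons(0, 0), 0), cons(f(cons(cons(0, 0), a), cons(a, a)), cons(k(a, 0), 0))), cons(cons(0, a), a))  →  f(cons(cons(0, 0), 0), cons(cons(0, a), a))   [R1 at 1]
2. f(cons(cons(0, 0), 0), cons(cons(0, a), a))  →  0   [R2 at ε]

0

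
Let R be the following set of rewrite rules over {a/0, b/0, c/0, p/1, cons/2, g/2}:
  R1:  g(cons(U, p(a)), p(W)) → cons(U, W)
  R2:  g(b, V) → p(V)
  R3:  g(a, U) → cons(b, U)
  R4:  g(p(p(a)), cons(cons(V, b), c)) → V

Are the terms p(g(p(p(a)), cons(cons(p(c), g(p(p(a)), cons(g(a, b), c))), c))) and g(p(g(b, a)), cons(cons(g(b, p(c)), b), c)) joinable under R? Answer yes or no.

yes — NF(t₁) = p(p(c)), NF(t₂) = p(p(c))

Reduce t₁ = p(g(p(p(a)), cons(cons(p(c), g(p(p(a)), cons(g(a, b), c))), c))):
1. p(g(p(p(a)), cons(cons(p(c), g(p(p(a)), cons(g(a, b), c))), c)))  →  p(g(p(p(a)), cons(cons(p(c), g(p(p(a)), cons(cons(b, b), c))), c)))   [R3 at 1.2.1.2.2.1]
2. p(g(p(p(a)), cons(cons(p(c), g(p(p(a)), cons(cons(b, b), c))), c)))  →  p(g(p(p(a)), cons(cons(p(c), b), c)))   [R4 at 1.2.1.2]
3. p(g(p(p(a)), cons(cons(p(c), b), c)))  →  p(p(c))   [R4 at 1]

Reduce t₂ = g(p(g(b, a)), cons(cons(g(b, p(c)), b), c)):
1. g(p(g(b, a)), cons(cons(g(b, p(c)), b), c))  →  g(p(p(a)), cons(cons(g(b, p(c)), b), c))   [R2 at 1.1]
2. g(p(p(a)), cons(cons(g(b, p(c)), b), c))  →  g(b, p(c))   [R4 at ε]
3. g(b, p(c))  →  p(p(c))   [R2 at ε]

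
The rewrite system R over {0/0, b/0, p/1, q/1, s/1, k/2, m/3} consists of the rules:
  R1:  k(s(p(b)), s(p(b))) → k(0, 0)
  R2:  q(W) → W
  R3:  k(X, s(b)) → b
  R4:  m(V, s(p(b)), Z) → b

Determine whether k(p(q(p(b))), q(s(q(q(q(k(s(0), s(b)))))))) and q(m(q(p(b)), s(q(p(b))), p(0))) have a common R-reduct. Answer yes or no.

Reduce t₁ = k(p(q(p(b))), q(s(q(q(q(k(s(0), s(b)))))))):
1. k(p(q(p(b))), q(s(q(q(q(k(s(0), s(b))))))))  →  k(p(p(b)), q(s(q(q(q(k(s(0), s(b))))))))   [R2 at 1.1]
2. k(p(p(b)), q(s(q(q(q(k(s(0), s(b))))))))  →  k(p(p(b)), s(q(q(q(k(s(0), s(b)))))))   [R2 at 2]
3. k(p(p(b)), s(q(q(q(k(s(0), s(b)))))))  →  k(p(p(b)), s(q(q(k(s(0), s(b))))))   [R2 at 2.1]
4. k(p(p(b)), s(q(q(k(s(0), s(b))))))  →  k(p(p(b)), s(q(k(s(0), s(b)))))   [R2 at 2.1]
5. k(p(p(b)), s(q(k(s(0), s(b)))))  →  k(p(p(b)), s(k(s(0), s(b))))   [R2 at 2.1]
6. k(p(p(b)), s(k(s(0), s(b))))  →  k(p(p(b)), s(b))   [R3 at 2.1]
7. k(p(p(b)), s(b))  →  b   [R3 at ε]

Reduce t₂ = q(m(q(p(b)), s(q(p(b))), p(0))):
1. q(m(q(p(b)), s(q(p(b))), p(0)))  →  m(q(p(b)), s(q(p(b))), p(0))   [R2 at ε]
2. m(q(p(b)), s(q(p(b))), p(0))  →  m(p(b), s(q(p(b))), p(0))   [R2 at 1]
3. m(p(b), s(q(p(b))), p(0))  →  m(p(b), s(p(b)), p(0))   [R2 at 2.1]
4. m(p(b), s(p(b)), p(0))  →  b   [R4 at ε]

yes — NF(t₁) = b, NF(t₂) = b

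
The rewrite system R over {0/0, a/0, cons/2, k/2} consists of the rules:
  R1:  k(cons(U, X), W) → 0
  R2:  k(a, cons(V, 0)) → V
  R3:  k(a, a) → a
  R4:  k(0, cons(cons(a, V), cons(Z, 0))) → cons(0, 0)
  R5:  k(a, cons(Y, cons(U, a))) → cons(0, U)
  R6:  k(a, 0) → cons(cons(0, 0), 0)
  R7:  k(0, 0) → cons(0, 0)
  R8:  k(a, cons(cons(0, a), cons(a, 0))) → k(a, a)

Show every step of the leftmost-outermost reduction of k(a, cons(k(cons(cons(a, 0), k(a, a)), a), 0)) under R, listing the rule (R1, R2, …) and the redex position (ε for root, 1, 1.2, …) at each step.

1. k(a, cons(k(cons(cons(a, 0), k(a, a)), a), 0))  →  k(cons(cons(a, 0), k(a, a)), a)   [R2 at ε]
2. k(cons(cons(a, 0), k(a, a)), a)  →  0   [R1 at ε]

0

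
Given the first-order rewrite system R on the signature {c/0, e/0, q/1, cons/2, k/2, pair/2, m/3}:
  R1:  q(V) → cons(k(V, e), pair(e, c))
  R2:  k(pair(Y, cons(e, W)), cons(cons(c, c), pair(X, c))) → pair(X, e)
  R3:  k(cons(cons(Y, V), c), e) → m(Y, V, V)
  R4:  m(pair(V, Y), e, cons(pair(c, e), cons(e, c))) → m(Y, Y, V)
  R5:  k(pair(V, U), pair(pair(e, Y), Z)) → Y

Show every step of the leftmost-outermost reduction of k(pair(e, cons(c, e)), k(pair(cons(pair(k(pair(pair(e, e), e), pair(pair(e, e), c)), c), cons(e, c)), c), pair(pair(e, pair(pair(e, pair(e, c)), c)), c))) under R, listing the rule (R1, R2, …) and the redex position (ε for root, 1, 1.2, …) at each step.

pair(e, c)

1. k(pair(e, cons(c, e)), k(pair(cons(pair(k(pair(pair(e, e), e), pair(pair(e, e), c)), c), cons(e, c)), c), pair(pair(e, pair(pair(e, pair(e, c)), c)), c)))  →  k(pair(e, cons(c, e)), pair(pair(e, pair(e, c)), c))   [R5 at 2]
2. k(pair(e, cons(c, e)), pair(pair(e, pair(e, c)), c))  →  pair(e, c)   [R5 at ε]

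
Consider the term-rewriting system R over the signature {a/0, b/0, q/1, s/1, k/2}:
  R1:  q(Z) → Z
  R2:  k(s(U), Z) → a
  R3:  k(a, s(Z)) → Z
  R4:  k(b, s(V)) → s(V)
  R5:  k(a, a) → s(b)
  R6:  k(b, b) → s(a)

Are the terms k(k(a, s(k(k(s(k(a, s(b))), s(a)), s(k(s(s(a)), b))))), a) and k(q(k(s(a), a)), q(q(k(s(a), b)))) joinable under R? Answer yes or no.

yes — NF(t₁) = s(b), NF(t₂) = s(b)

Reduce t₁ = k(k(a, s(k(k(s(k(a, s(b))), s(a)), s(k(s(s(a)), b))))), a):
1. k(k(a, s(k(k(s(k(a, s(b))), s(a)), s(k(s(s(a)), b))))), a)  →  k(k(k(s(k(a, s(b))), s(a)), s(k(s(s(a)), b))), a)   [R3 at 1]
2. k(k(k(s(k(a, s(b))), s(a)), s(k(s(s(a)), b))), a)  →  k(k(a, s(k(s(s(a)), b))), a)   [R2 at 1.1]
3. k(k(a, s(k(s(s(a)), b))), a)  →  k(k(s(s(a)), b), a)   [R3 at 1]
4. k(k(s(s(a)), b), a)  →  k(a, a)   [R2 at 1]
5. k(a, a)  →  s(b)   [R5 at ε]

Reduce t₂ = k(q(k(s(a), a)), q(q(k(s(a), b)))):
1. k(q(k(s(a), a)), q(q(k(s(a), b))))  →  k(k(s(a), a), q(q(k(s(a), b))))   [R1 at 1]
2. k(k(s(a), a), q(q(k(s(a), b))))  →  k(a, q(q(k(s(a), b))))   [R2 at 1]
3. k(a, q(q(k(s(a), b))))  →  k(a, q(k(s(a), b)))   [R1 at 2]
4. k(a, q(k(s(a), b)))  →  k(a, k(s(a), b))   [R1 at 2]
5. k(a, k(s(a), b))  →  k(a, a)   [R2 at 2]
6. k(a, a)  →  s(b)   [R5 at ε]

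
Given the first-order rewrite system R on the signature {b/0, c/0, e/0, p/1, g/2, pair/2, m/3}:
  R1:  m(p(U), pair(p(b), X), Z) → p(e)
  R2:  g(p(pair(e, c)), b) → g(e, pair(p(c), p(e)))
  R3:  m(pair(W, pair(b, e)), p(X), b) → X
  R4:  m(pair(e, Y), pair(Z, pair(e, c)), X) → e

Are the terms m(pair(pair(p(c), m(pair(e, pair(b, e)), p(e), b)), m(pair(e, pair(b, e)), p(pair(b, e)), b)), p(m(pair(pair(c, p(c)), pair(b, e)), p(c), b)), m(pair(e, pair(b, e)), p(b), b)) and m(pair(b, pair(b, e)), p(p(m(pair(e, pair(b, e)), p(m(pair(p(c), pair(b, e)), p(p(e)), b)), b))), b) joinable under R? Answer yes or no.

Reduce t₁ = m(pair(pair(p(c), m(pair(e, pair(b, e)), p(e), b)), m(pair(e, pair(b, e)), p(pair(b, e)), b)), p(m(pair(pair(c, p(c)), pair(b, e)), p(c), b)), m(pair(e, pair(b, e)), p(b), b)):
1. m(pair(pair(p(c), m(pair(e, pair(b, e)), p(e), b)), m(pair(e, pair(b, e)), p(pair(b, e)), b)), p(m(pair(pair(c, p(c)), pair(b, e)), p(c), b)), m(pair(e, pair(b, e)), p(b), b))  →  m(pair(pair(p(c), e), m(pair(e, pair(b, e)), p(pair(b, e)), b)), p(m(pair(pair(c, p(c)), pair(b, e)), p(c), b)), m(pair(e, pair(b, e)), p(b), b))   [R3 at 1.1.2]
2. m(pair(pair(p(c), e), m(pair(e, pair(b, e)), p(pair(b, e)), b)), p(m(pair(pair(c, p(c)), pair(b, e)), p(c), b)), m(pair(e, pair(b, e)), p(b), b))  →  m(pair(pair(p(c), e), pair(b, e)), p(m(pair(pair(c, p(c)), pair(b, e)), p(c), b)), m(pair(e, pair(b, e)), p(b), b))   [R3 at 1.2]
3. m(pair(pair(p(c), e), pair(b, e)), p(m(pair(pair(c, p(c)), pair(b, e)), p(c), b)), m(pair(e, pair(b, e)), p(b), b))  →  m(pair(pair(p(c), e), pair(b, e)), p(c), m(pair(e, pair(b, e)), p(b), b))   [R3 at 2.1]
4. m(pair(pair(p(c), e), pair(b, e)), p(c), m(pair(e, pair(b, e)), p(b), b))  →  m(pair(pair(p(c), e), pair(b, e)), p(c), b)   [R3 at 3]
5. m(pair(pair(p(c), e), pair(b, e)), p(c), b)  →  c   [R3 at ε]

Reduce t₂ = m(pair(b, pair(b, e)), p(p(m(pair(e, pair(b, e)), p(m(pair(p(c), pair(b, e)), p(p(e)), b)), b))), b):
1. m(pair(b, pair(b, e)), p(p(m(pair(e, pair(b, e)), p(m(pair(p(c), pair(b, e)), p(p(e)), b)), b))), b)  →  p(m(pair(e, pair(b, e)), p(m(pair(p(c), pair(b, e)), p(p(e)), b)), b))   [R3 at ε]
2. p(m(pair(e, pair(b, e)), p(m(pair(p(c), pair(b, e)), p(p(e)), b)), b))  →  p(m(pair(p(c), pair(b, e)), p(p(e)), b))   [R3 at 1]
3. p(m(pair(p(c), pair(b, e)), p(p(e)), b))  →  p(p(e))   [R3 at 1]

no — NF(t₁) = c, NF(t₂) = p(p(e))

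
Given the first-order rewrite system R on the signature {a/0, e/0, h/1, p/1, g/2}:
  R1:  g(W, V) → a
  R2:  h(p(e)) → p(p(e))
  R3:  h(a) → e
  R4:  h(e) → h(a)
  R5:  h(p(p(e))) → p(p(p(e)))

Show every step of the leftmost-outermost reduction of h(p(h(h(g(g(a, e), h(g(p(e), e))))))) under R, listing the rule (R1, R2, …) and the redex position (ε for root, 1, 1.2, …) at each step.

p(p(e))

1. h(p(h(h(g(g(a, e), h(g(p(e), e)))))))  →  h(p(h(h(a))))   [R1 at 1.1.1.1]
2. h(p(h(h(a))))  →  h(p(h(e)))   [R3 at 1.1.1]
3. h(p(h(e)))  →  h(p(h(a)))   [R4 at 1.1]
4. h(p(h(a)))  →  h(p(e))   [R3 at 1.1]
5. h(p(e))  →  p(p(e))   [R2 at ε]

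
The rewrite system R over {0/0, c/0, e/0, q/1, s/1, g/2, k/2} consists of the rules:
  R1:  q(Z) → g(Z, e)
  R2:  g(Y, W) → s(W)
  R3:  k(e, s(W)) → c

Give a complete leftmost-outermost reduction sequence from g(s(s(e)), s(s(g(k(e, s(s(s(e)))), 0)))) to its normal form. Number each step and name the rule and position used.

1. g(s(s(e)), s(s(g(k(e, s(s(s(e)))), 0))))  →  s(s(s(g(k(e, s(s(s(e)))), 0))))   [R2 at ε]
2. s(s(s(g(k(e, s(s(s(e)))), 0))))  →  s(s(s(s(0))))   [R2 at 1.1.1]

s(s(s(s(0))))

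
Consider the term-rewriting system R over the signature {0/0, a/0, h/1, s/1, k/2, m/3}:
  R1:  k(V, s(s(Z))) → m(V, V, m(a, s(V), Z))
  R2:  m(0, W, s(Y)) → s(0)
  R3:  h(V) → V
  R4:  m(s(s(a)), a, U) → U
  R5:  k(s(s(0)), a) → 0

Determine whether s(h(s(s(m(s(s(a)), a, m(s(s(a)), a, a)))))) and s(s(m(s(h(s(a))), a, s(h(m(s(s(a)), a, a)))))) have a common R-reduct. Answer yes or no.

yes — NF(t₁) = s(s(s(a))), NF(t₂) = s(s(s(a)))

Reduce t₁ = s(h(s(s(m(s(s(a)), a, m(s(s(a)), a, a)))))):
1. s(h(s(s(m(s(s(a)), a, m(s(s(a)), a, a))))))  →  s(s(s(m(s(s(a)), a, m(s(s(a)), a, a)))))   [R3 at 1]
2. s(s(s(m(s(s(a)), a, m(s(s(a)), a, a)))))  →  s(s(s(m(s(s(a)), a, a))))   [R4 at 1.1.1]
3. s(s(s(m(s(s(a)), a, a))))  →  s(s(s(a)))   [R4 at 1.1.1]

Reduce t₂ = s(s(m(s(h(s(a))), a, s(h(m(s(s(a)), a, a)))))):
1. s(s(m(s(h(s(a))), a, s(h(m(s(s(a)), a, a))))))  →  s(s(m(s(s(a)), a, s(h(m(s(s(a)), a, a))))))   [R3 at 1.1.1.1]
2. s(s(m(s(s(a)), a, s(h(m(s(s(a)), a, a))))))  →  s(s(s(h(m(s(s(a)), a, a)))))   [R4 at 1.1]
3. s(s(s(h(m(s(s(a)), a, a)))))  →  s(s(s(m(s(s(a)), a, a))))   [R3 at 1.1.1]
4. s(s(s(m(s(s(a)), a, a))))  →  s(s(s(a)))   [R4 at 1.1.1]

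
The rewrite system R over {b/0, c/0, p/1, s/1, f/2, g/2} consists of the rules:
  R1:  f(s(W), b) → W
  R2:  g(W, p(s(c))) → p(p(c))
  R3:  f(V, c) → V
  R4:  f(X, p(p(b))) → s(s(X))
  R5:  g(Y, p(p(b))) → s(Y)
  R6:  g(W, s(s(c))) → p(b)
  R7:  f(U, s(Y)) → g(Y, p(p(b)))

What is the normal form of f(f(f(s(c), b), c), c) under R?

c

1. f(f(f(s(c), b), c), c)  →  f(f(s(c), b), c)   [R3 at ε]
2. f(f(s(c), b), c)  →  f(s(c), b)   [R3 at ε]
3. f(s(c), b)  →  c   [R1 at ε]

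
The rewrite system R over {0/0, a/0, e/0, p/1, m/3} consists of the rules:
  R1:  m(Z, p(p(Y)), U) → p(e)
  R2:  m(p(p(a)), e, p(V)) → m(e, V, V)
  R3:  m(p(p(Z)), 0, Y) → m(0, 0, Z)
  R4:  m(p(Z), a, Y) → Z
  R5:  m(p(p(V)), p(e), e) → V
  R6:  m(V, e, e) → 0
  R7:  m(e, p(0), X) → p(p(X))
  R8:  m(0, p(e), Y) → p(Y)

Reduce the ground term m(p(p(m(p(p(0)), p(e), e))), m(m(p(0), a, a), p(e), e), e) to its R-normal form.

1. m(p(p(m(p(p(0)), p(e), e))), m(m(p(0), a, a), p(e), e), e)  →  m(p(p(0)), m(m(p(0), a, a), p(e), e), e)   [R5 at 1.1.1]
2. m(p(p(0)), m(m(p(0), a, a), p(e), e), e)  →  m(p(p(0)), m(0, p(e), e), e)   [R4 at 2.1]
3. m(p(p(0)), m(0, p(e), e), e)  →  m(p(p(0)), p(e), e)   [R8 at 2]
4. m(p(p(0)), p(e), e)  →  0   [R5 at ε]

0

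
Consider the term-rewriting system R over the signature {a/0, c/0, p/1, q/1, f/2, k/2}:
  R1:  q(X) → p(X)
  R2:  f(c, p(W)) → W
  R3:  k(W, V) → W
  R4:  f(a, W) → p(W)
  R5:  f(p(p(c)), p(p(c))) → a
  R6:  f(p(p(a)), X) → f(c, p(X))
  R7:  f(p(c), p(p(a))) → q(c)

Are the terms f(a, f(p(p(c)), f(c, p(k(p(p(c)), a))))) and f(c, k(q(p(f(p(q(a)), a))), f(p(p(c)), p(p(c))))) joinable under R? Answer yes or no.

yes — NF(t₁) = p(a), NF(t₂) = p(a)

Reduce t₁ = f(a, f(p(p(c)), f(c, p(k(p(p(c)), a))))):
1. f(a, f(p(p(c)), f(c, p(k(p(p(c)), a)))))  →  p(f(p(p(c)), f(c, p(k(p(p(c)), a)))))   [R4 at ε]
2. p(f(p(p(c)), f(c, p(k(p(p(c)), a)))))  →  p(f(p(p(c)), k(p(p(c)), a)))   [R2 at 1.2]
3. p(f(p(p(c)), k(p(p(c)), a)))  →  p(f(p(p(c)), p(p(c))))   [R3 at 1.2]
4. p(f(p(p(c)), p(p(c))))  →  p(a)   [R5 at 1]

Reduce t₂ = f(c, k(q(p(f(p(q(a)), a))), f(p(p(c)), p(p(c))))):
1. f(c, k(q(p(f(p(q(a)), a))), f(p(p(c)), p(p(c)))))  →  f(c, q(p(f(p(q(a)), a))))   [R3 at 2]
2. f(c, q(p(f(p(q(a)), a))))  →  f(c, p(p(f(p(q(a)), a))))   [R1 at 2]
3. f(c, p(p(f(p(q(a)), a))))  →  p(f(p(q(a)), a))   [R2 at ε]
4. p(f(p(q(a)), a))  →  p(f(p(p(a)), a))   [R1 at 1.1.1]
5. p(f(p(p(a)), a))  →  p(f(c, p(a)))   [R6 at 1]
6. p(f(c, p(a)))  →  p(a)   [R2 at 1]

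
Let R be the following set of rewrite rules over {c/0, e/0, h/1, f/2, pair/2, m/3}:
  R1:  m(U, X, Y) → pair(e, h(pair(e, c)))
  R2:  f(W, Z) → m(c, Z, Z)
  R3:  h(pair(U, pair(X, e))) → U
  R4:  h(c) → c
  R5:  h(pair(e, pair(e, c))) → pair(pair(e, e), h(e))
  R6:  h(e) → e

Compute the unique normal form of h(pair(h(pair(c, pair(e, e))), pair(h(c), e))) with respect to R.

c

1. h(pair(h(pair(c, pair(e, e))), pair(h(c), e)))  →  h(pair(c, pair(e, e)))   [R3 at ε]
2. h(pair(c, pair(e, e)))  →  c   [R3 at ε]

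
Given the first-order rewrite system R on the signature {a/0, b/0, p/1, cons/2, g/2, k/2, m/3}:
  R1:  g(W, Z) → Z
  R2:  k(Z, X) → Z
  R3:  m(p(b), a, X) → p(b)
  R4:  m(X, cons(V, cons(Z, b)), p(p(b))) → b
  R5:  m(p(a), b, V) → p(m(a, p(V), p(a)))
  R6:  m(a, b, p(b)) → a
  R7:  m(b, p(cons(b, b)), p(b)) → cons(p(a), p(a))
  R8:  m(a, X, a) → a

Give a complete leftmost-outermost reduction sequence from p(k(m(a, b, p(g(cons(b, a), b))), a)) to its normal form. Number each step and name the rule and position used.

1. p(k(m(a, b, p(g(cons(b, a), b))), a))  →  p(m(a, b, p(g(cons(b, a), b))))   [R2 at 1]
2. p(m(a, b, p(g(cons(b, a), b))))  →  p(m(a, b, p(b)))   [R1 at 1.3.1]
3. p(m(a, b, p(b)))  →  p(a)   [R6 at 1]

p(a)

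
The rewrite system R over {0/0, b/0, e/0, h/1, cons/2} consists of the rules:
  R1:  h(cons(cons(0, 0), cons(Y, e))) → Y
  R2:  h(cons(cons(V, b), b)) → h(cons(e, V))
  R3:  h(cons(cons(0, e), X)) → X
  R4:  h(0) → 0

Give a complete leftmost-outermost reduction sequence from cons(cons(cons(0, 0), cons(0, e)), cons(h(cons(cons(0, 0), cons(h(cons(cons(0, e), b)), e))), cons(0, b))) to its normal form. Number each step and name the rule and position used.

cons(cons(cons(0, 0), cons(0, e)), cons(b, cons(0, b)))

1. cons(cons(cons(0, 0), cons(0, e)), cons(h(cons(cons(0, 0), cons(h(cons(cons(0, e), b)), e))), cons(0, b)))  →  cons(cons(cons(0, 0), cons(0, e)), cons(h(cons(cons(0, e), b)), cons(0, b)))   [R1 at 2.1]
2. cons(cons(cons(0, 0), cons(0, e)), cons(h(cons(cons(0, e), b)), cons(0, b)))  →  cons(cons(cons(0, 0), cons(0, e)), cons(b, cons(0, b)))   [R3 at 2.1]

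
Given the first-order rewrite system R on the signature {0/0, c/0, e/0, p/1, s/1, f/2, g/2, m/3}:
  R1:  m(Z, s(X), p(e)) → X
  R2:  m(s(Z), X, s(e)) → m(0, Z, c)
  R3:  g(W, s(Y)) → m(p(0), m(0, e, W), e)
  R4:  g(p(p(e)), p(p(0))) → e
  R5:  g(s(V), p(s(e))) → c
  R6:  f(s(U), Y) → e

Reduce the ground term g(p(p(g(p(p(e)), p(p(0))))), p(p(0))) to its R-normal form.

1. g(p(p(g(p(p(e)), p(p(0))))), p(p(0)))  →  g(p(p(e)), p(p(0)))   [R4 at 1.1.1]
2. g(p(p(e)), p(p(0)))  →  e   [R4 at ε]

e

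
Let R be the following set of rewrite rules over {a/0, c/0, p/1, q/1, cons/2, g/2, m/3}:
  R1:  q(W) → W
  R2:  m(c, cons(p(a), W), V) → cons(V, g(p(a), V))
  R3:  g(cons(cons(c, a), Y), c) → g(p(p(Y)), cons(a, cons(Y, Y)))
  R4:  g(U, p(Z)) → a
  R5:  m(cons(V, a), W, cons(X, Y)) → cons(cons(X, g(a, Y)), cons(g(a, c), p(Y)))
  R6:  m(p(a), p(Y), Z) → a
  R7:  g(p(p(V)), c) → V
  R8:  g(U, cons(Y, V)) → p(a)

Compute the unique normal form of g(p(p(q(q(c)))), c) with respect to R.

1. g(p(p(q(q(c)))), c)  →  q(q(c))   [R7 at ε]
2. q(q(c))  →  q(c)   [R1 at ε]
3. q(c)  →  c   [R1 at ε]

c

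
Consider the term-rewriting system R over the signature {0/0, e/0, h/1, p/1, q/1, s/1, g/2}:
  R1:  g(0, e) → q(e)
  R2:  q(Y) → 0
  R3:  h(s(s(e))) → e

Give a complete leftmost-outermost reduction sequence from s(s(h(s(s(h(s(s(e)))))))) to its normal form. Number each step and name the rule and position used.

1. s(s(h(s(s(h(s(s(e))))))))  →  s(s(h(s(s(e)))))   [R3 at 1.1.1.1.1]
2. s(s(h(s(s(e)))))  →  s(s(e))   [R3 at 1.1]

s(s(e))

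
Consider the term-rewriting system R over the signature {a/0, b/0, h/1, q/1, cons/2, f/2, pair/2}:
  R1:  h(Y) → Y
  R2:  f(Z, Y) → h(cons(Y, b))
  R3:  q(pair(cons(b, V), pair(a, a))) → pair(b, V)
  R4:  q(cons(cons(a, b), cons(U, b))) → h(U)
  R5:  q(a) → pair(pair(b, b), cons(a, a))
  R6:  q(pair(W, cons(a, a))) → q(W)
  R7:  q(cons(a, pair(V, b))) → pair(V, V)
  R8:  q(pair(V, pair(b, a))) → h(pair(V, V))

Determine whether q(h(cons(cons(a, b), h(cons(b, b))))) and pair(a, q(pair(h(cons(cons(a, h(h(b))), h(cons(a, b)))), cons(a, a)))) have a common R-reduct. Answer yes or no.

Reduce t₁ = q(h(cons(cons(a, b), h(cons(b, b))))):
1. q(h(cons(cons(a, b), h(cons(b, b)))))  →  q(cons(cons(a, b), h(cons(b, b))))   [R1 at 1]
2. q(cons(cons(a, b), h(cons(b, b))))  →  q(cons(cons(a, b), cons(b, b)))   [R1 at 1.2]
3. q(cons(cons(a, b), cons(b, b)))  →  h(b)   [R4 at ε]
4. h(b)  →  b   [R1 at ε]

Reduce t₂ = pair(a, q(pair(h(cons(cons(a, h(h(b))), h(cons(a, b)))), cons(a, a)))):
1. pair(a, q(pair(h(cons(cons(a, h(h(b))), h(cons(a, b)))), cons(a, a))))  →  pair(a, q(h(cons(cons(a, h(h(b))), h(cons(a, b))))))   [R6 at 2]
2. pair(a, q(h(cons(cons(a, h(h(b))), h(cons(a, b))))))  →  pair(a, q(cons(cons(a, h(h(b))), h(cons(a, b)))))   [R1 at 2.1]
3. pair(a, q(cons(cons(a, h(h(b))), h(cons(a, b)))))  →  pair(a, q(cons(cons(a, h(b)), h(cons(a, b)))))   [R1 at 2.1.1.2]
4. pair(a, q(cons(cons(a, h(b)), h(cons(a, b)))))  →  pair(a, q(cons(cons(a, b), h(cons(a, b)))))   [R1 at 2.1.1.2]
5. pair(a, q(cons(cons(a, b), h(cons(a, b)))))  →  pair(a, q(cons(cons(a, b), cons(a, b))))   [R1 at 2.1.2]
6. pair(a, q(cons(cons(a, b), cons(a, b))))  →  pair(a, h(a))   [R4 at 2]
7. pair(a, h(a))  →  pair(a, a)   [R1 at 2]

no — NF(t₁) = b, NF(t₂) = pair(a, a)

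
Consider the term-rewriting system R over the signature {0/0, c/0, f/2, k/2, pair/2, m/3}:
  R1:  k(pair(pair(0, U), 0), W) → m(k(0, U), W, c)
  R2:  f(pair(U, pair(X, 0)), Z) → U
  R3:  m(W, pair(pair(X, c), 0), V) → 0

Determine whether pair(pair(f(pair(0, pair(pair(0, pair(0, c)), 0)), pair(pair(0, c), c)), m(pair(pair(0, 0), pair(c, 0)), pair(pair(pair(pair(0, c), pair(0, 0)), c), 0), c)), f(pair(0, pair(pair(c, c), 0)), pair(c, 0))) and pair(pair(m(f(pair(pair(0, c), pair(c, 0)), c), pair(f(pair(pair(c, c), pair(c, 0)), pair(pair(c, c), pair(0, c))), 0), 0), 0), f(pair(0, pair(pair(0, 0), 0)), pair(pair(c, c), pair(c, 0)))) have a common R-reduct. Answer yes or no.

Reduce t₁ = pair(pair(f(pair(0, pair(pair(0, pair(0, c)), 0)), pair(pair(0, c), c)), m(pair(pair(0, 0), pair(c, 0)), pair(pair(pair(pair(0, c), pair(0, 0)), c), 0), c)), f(pair(0, pair(pair(c, c), 0)), pair(c, 0))):
1. pair(pair(f(pair(0, pair(pair(0, pair(0, c)), 0)), pair(pair(0, c), c)), m(pair(pair(0, 0), pair(c, 0)), pair(pair(pair(pair(0, c), pair(0, 0)), c), 0), c)), f(pair(0, pair(pair(c, c), 0)), pair(c, 0)))  →  pair(pair(0, m(pair(pair(0, 0), pair(c, 0)), pair(pair(pair(pair(0, c), pair(0, 0)), c), 0), c)), f(pair(0, pair(pair(c, c), 0)), pair(c, 0)))   [R2 at 1.1]
2. pair(pair(0, m(pair(pair(0, 0), pair(c, 0)), pair(pair(pair(pair(0, c), pair(0, 0)), c), 0), c)), f(pair(0, pair(pair(c, c), 0)), pair(c, 0)))  →  pair(pair(0, 0), f(pair(0, pair(pair(c, c), 0)), pair(c, 0)))   [R3 at 1.2]
3. pair(pair(0, 0), f(pair(0, pair(pair(c, c), 0)), pair(c, 0)))  →  pair(pair(0, 0), 0)   [R2 at 2]

Reduce t₂ = pair(pair(m(f(pair(pair(0, c), pair(c, 0)), c), pair(f(pair(pair(c, c), pair(c, 0)), pair(pair(c, c), pair(0, c))), 0), 0), 0), f(pair(0, pair(pair(0, 0), 0)), pair(pair(c, c), pair(c, 0)))):
1. pair(pair(m(f(pair(pair(0, c), pair(c, 0)), c), pair(f(pair(pair(c, c), pair(c, 0)), pair(pair(c, c), pair(0, c))), 0), 0), 0), f(pair(0, pair(pair(0, 0), 0)), pair(pair(c, c), pair(c, 0))))  →  pair(pair(m(pair(0, c), pair(f(pair(pair(c, c), pair(c, 0)), pair(pair(c, c), pair(0, c))), 0), 0), 0), f(pair(0, pair(pair(0, 0), 0)), pair(pair(c, c), pair(c, 0))))   [R2 at 1.1.1]
2. pair(pair(m(pair(0, c), pair(f(pair(pair(c, c), pair(c, 0)), pair(pair(c, c), pair(0, c))), 0), 0), 0), f(pair(0, pair(pair(0, 0), 0)), pair(pair(c, c), pair(c, 0))))  →  pair(pair(m(pair(0, c), pair(pair(c, c), 0), 0), 0), f(pair(0, pair(pair(0, 0), 0)), pair(pair(c, c), pair(c, 0))))   [R2 at 1.1.2.1]
3. pair(pair(m(pair(0, c), pair(pair(c, c), 0), 0), 0), f(pair(0, pair(pair(0, 0), 0)), pair(pair(c, c), pair(c, 0))))  →  pair(pair(0, 0), f(pair(0, pair(pair(0, 0), 0)), pair(pair(c, c), pair(c, 0))))   [R3 at 1.1]
4. pair(pair(0, 0), f(pair(0, pair(pair(0, 0), 0)), pair(pair(c, c), pair(c, 0))))  →  pair(pair(0, 0), 0)   [R2 at 2]

yes — NF(t₁) = pair(pair(0, 0), 0), NF(t₂) = pair(pair(0, 0), 0)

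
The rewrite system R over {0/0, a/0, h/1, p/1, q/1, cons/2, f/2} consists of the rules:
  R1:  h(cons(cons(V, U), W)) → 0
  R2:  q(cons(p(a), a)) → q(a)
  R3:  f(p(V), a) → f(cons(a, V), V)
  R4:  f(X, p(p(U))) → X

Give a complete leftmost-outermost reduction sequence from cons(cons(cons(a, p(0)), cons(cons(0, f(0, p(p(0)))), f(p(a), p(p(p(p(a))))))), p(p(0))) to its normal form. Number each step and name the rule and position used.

cons(cons(cons(a, p(0)), cons(cons(0, 0), p(a))), p(p(0)))

1. cons(cons(cons(a, p(0)), cons(cons(0, f(0, p(p(0)))), f(p(a), p(p(p(p(a))))))), p(p(0)))  →  cons(cons(cons(a, p(0)), cons(cons(0, 0), f(p(a), p(p(p(p(a))))))), p(p(0)))   [R4 at 1.2.1.2]
2. cons(cons(cons(a, p(0)), cons(cons(0, 0), f(p(a), p(p(p(p(a))))))), p(p(0)))  →  cons(cons(cons(a, p(0)), cons(cons(0, 0), p(a))), p(p(0)))   [R4 at 1.2.2]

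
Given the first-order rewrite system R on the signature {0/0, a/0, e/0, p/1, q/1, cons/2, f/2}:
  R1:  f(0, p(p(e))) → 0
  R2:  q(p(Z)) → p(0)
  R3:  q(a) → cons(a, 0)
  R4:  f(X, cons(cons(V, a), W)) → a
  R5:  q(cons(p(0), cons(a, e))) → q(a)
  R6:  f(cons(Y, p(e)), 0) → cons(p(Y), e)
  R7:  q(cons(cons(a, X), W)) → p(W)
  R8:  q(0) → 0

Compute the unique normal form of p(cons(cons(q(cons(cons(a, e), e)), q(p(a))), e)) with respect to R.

p(cons(cons(p(e), p(0)), e))

1. p(cons(cons(q(cons(cons(a, e), e)), q(p(a))), e))  →  p(cons(cons(p(e), q(p(a))), e))   [R7 at 1.1.1]
2. p(cons(cons(p(e), q(p(a))), e))  →  p(cons(cons(p(e), p(0)), e))   [R2 at 1.1.2]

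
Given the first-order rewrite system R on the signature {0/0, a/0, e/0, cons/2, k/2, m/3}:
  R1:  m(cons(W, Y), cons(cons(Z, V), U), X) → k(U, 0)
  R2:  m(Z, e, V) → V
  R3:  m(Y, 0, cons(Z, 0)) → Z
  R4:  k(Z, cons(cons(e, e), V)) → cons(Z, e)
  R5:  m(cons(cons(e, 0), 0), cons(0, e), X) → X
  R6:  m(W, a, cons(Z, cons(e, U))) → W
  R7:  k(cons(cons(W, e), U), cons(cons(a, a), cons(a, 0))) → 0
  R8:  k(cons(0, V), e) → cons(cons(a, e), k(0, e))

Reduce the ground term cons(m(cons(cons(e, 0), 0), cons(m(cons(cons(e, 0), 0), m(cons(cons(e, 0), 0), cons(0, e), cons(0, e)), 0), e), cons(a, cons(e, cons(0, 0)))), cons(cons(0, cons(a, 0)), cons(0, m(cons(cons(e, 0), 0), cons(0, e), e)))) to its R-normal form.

cons(cons(a, cons(e, cons(0, 0))), cons(cons(0, cons(a, 0)), cons(0, e)))

1. cons(m(cons(cons(e, 0), 0), cons(m(cons(cons(e, 0), 0), m(cons(cons(e, 0), 0), cons(0, e), cons(0, e)), 0), e), cons(a, cons(e, cons(0, 0)))), cons(cons(0, cons(a, 0)), cons(0, m(cons(cons(e, 0), 0), cons(0, e), e))))  →  cons(m(cons(cons(e, 0), 0), cons(m(cons(cons(e, 0), 0), cons(0, e), 0), e), cons(a, cons(e, cons(0, 0)))), cons(cons(0, cons(a, 0)), cons(0, m(cons(cons(e, 0), 0), cons(0, e), e))))   [R5 at 1.2.1.2]
2. cons(m(cons(cons(e, 0), 0), cons(m(cons(cons(e, 0), 0), cons(0, e), 0), e), cons(a, cons(e, cons(0, 0)))), cons(cons(0, cons(a, 0)), cons(0, m(cons(cons(e, 0), 0), cons(0, e), e))))  →  cons(m(cons(cons(e, 0), 0), cons(0, e), cons(a, cons(e, cons(0, 0)))), cons(cons(0, cons(a, 0)), cons(0, m(cons(cons(e, 0), 0), cons(0, e), e))))   [R5 at 1.2.1]
3. cons(m(cons(cons(e, 0), 0), cons(0, e), cons(a, cons(e, cons(0, 0)))), cons(cons(0, cons(a, 0)), cons(0, m(cons(cons(e, 0), 0), cons(0, e), e))))  →  cons(cons(a, cons(e, cons(0, 0))), cons(cons(0, cons(a, 0)), cons(0, m(cons(cons(e, 0), 0), cons(0, e), e))))   [R5 at 1]
4. cons(cons(a, cons(e, cons(0, 0))), cons(cons(0, cons(a, 0)), cons(0, m(cons(cons(e, 0), 0), cons(0, e), e))))  →  cons(cons(a, cons(e, cons(0, 0))), cons(cons(0, cons(a, 0)), cons(0, e)))   [R5 at 2.2.2]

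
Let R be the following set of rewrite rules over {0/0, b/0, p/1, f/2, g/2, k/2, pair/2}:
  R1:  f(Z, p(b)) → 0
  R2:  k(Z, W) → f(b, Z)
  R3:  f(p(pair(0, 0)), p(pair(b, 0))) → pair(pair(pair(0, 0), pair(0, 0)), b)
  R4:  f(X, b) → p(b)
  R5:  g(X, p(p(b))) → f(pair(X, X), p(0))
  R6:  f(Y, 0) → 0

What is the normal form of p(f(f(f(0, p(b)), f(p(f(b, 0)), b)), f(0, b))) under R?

p(0)

1. p(f(f(f(0, p(b)), f(p(f(b, 0)), b)), f(0, b)))  →  p(f(f(0, f(p(f(b, 0)), b)), f(0, b)))   [R1 at 1.1.1]
2. p(f(f(0, f(p(f(b, 0)), b)), f(0, b)))  →  p(f(f(0, p(b)), f(0, b)))   [R4 at 1.1.2]
3. p(f(f(0, p(b)), f(0, b)))  →  p(f(0, f(0, b)))   [R1 at 1.1]
4. p(f(0, f(0, b)))  →  p(f(0, p(b)))   [R4 at 1.2]
5. p(f(0, p(b)))  →  p(0)   [R1 at 1]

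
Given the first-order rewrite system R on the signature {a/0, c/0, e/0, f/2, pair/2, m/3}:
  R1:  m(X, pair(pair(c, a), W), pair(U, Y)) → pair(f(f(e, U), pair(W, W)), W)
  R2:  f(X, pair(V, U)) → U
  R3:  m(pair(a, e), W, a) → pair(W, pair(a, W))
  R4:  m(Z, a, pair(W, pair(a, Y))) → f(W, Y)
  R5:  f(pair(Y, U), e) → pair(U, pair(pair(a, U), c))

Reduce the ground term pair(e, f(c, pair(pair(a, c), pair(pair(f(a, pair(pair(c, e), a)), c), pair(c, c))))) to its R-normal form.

1. pair(e, f(c, pair(pair(a, c), pair(pair(f(a, pair(pair(c, e), a)), c), pair(c, c)))))  →  pair(e, pair(pair(f(a, pair(pair(c, e), a)), c), pair(c, c)))   [R2 at 2]
2. pair(e, pair(pair(f(a, pair(pair(c, e), a)), c), pair(c, c)))  →  pair(e, pair(pair(a, c), pair(c, c)))   [R2 at 2.1.1]

pair(e, pair(pair(a, c), pair(c, c)))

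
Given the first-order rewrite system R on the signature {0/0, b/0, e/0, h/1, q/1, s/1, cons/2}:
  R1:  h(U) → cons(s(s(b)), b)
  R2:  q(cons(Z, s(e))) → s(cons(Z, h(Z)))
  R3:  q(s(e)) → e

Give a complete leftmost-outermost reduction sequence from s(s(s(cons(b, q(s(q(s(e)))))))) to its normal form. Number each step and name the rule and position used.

s(s(s(cons(b, e))))

1. s(s(s(cons(b, q(s(q(s(e))))))))  →  s(s(s(cons(b, q(s(e))))))   [R3 at 1.1.1.2.1.1]
2. s(s(s(cons(b, q(s(e))))))  →  s(s(s(cons(b, e))))   [R3 at 1.1.1.2]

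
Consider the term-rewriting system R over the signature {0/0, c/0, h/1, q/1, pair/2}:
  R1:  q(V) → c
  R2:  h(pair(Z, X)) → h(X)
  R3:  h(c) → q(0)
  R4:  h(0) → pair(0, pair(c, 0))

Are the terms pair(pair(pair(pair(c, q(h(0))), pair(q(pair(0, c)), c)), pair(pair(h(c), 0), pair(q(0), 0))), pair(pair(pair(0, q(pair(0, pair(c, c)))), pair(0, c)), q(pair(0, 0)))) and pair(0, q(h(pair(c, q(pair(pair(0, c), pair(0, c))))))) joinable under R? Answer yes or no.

no — NF(t₁) = pair(pair(pair(pair(c, c), pair(c, c)), pair(pair(c, 0), pair(c, 0))), pair(pair(pair(0, c), pair(0, c)), c)), NF(t₂) = pair(0, c)

Reduce t₁ = pair(pair(pair(pair(c, q(h(0))), pair(q(pair(0, c)), c)), pair(pair(h(c), 0), pair(q(0), 0))), pair(pair(pair(0, q(pair(0, pair(c, c)))), pair(0, c)), q(pair(0, 0)))):
1. pair(pair(pair(pair(c, q(h(0))), pair(q(pair(0, c)), c)), pair(pair(h(c), 0), pair(q(0), 0))), pair(pair(pair(0, q(pair(0, pair(c, c)))), pair(0, c)), q(pair(0, 0))))  →  pair(pair(pair(pair(c, c), pair(q(pair(0, c)), c)), pair(pair(h(c), 0), pair(q(0), 0))), pair(pair(pair(0, q(pair(0, pair(c, c)))), pair(0, c)), q(pair(0, 0))))   [R1 at 1.1.1.2]
2. pair(pair(pair(pair(c, c), pair(q(pair(0, c)), c)), pair(pair(h(c), 0), pair(q(0), 0))), pair(pair(pair(0, q(pair(0, pair(c, c)))), pair(0, c)), q(pair(0, 0))))  →  pair(pair(pair(pair(c, c), pair(c, c)), pair(pair(h(c), 0), pair(q(0), 0))), pair(pair(pair(0, q(pair(0, pair(c, c)))), pair(0, c)), q(pair(0, 0))))   [R1 at 1.1.2.1]
3. pair(pair(pair(pair(c, c), pair(c, c)), pair(pair(h(c), 0), pair(q(0), 0))), pair(pair(pair(0, q(pair(0, pair(c, c)))), pair(0, c)), q(pair(0, 0))))  →  pair(pair(pair(pair(c, c), pair(c, c)), pair(pair(q(0), 0), pair(q(0), 0))), pair(pair(pair(0, q(pair(0, pair(c, c)))), pair(0, c)), q(pair(0, 0))))   [R3 at 1.2.1.1]
4. pair(pair(pair(pair(c, c), pair(c, c)), pair(pair(q(0), 0), pair(q(0), 0))), pair(pair(pair(0, q(pair(0, pair(c, c)))), pair(0, c)), q(pair(0, 0))))  →  pair(pair(pair(pair(c, c), pair(c, c)), pair(pair(c, 0), pair(q(0), 0))), pair(pair(pair(0, q(pair(0, pair(c, c)))), pair(0, c)), q(pair(0, 0))))   [R1 at 1.2.1.1]
5. pair(pair(pair(pair(c, c), pair(c, c)), pair(pair(c, 0), pair(q(0), 0))), pair(pair(pair(0, q(pair(0, pair(c, c)))), pair(0, c)), q(pair(0, 0))))  →  pair(pair(pair(pair(c, c), pair(c, c)), pair(pair(c, 0), pair(c, 0))), pair(pair(pair(0, q(pair(0, pair(c, c)))), pair(0, c)), q(pair(0, 0))))   [R1 at 1.2.2.1]
6. pair(pair(pair(pair(c, c), pair(c, c)), pair(pair(c, 0), pair(c, 0))), pair(pair(pair(0, q(pair(0, pair(c, c)))), pair(0, c)), q(pair(0, 0))))  →  pair(pair(pair(pair(c, c), pair(c, c)), pair(pair(c, 0), pair(c, 0))), pair(pair(pair(0, c), pair(0, c)), q(pair(0, 0))))   [R1 at 2.1.1.2]
7. pair(pair(pair(pair(c, c), pair(c, c)), pair(pair(c, 0), pair(c, 0))), pair(pair(pair(0, c), pair(0, c)), q(pair(0, 0))))  →  pair(pair(pair(pair(c, c), pair(c, c)), pair(pair(c, 0), pair(c, 0))), pair(pair(pair(0, c), pair(0, c)), c))   [R1 at 2.2]

Reduce t₂ = pair(0, q(h(pair(c, q(pair(pair(0, c), pair(0, c))))))):
1. pair(0, q(h(pair(c, q(pair(pair(0, c), pair(0, c)))))))  →  pair(0, c)   [R1 at 2]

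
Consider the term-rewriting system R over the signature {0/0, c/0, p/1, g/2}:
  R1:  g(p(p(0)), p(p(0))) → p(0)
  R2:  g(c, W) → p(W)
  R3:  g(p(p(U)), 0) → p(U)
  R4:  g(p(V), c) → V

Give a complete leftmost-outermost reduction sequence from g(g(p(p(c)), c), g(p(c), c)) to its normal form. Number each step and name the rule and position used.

1. g(g(p(p(c)), c), g(p(c), c))  →  g(p(c), g(p(c), c))   [R4 at 1]
2. g(p(c), g(p(c), c))  →  g(p(c), c)   [R4 at 2]
3. g(p(c), c)  →  c   [R4 at ε]

c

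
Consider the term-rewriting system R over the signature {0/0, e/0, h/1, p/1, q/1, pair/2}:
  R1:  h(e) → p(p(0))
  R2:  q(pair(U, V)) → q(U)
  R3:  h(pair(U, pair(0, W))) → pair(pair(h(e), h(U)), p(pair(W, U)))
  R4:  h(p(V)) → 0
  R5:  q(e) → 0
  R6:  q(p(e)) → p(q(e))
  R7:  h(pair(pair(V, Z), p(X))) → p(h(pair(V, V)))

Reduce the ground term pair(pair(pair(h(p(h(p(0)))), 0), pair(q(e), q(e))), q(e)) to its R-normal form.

1. pair(pair(pair(h(p(h(p(0)))), 0), pair(q(e), q(e))), q(e))  →  pair(pair(pair(0, 0), pair(q(e), q(e))), q(e))   [R4 at 1.1.1]
2. pair(pair(pair(0, 0), pair(q(e), q(e))), q(e))  →  pair(pair(pair(0, 0), pair(0, q(e))), q(e))   [R5 at 1.2.1]
3. pair(pair(pair(0, 0), pair(0, q(e))), q(e))  →  pair(pair(pair(0, 0), pair(0, 0)), q(e))   [R5 at 1.2.2]
4. pair(pair(pair(0, 0), pair(0, 0)), q(e))  →  pair(pair(pair(0, 0), pair(0, 0)), 0)   [R5 at 2]

pair(pair(pair(0, 0), pair(0, 0)), 0)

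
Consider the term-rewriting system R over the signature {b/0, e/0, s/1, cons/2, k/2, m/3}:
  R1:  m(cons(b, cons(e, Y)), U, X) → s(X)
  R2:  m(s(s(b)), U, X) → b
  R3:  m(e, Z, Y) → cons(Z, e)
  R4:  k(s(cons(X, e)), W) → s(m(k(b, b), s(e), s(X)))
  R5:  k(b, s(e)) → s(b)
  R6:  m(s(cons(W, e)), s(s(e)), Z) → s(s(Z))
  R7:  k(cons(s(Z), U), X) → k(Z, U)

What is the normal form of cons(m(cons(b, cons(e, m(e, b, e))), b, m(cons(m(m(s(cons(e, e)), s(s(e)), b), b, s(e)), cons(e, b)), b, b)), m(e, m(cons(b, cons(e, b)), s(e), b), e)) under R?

1. cons(m(cons(b, cons(e, m(e, b, e))), b, m(cons(m(m(s(cons(e, e)), s(s(e)), b), b, s(e)), cons(e, b)), b, b)), m(e, m(cons(b, cons(e, b)), s(e), b), e))  →  cons(s(m(cons(m(m(s(cons(e, e)), s(s(e)), b), b, s(e)), cons(e, b)), b, b)), m(e, m(cons(b, cons(e, b)), s(e), b), e))   [R1 at 1]
2. cons(s(m(cons(m(m(s(cons(e, e)), s(s(e)), b), b, s(e)), cons(e, b)), b, b)), m(e, m(cons(b, cons(e, b)), s(e), b), e))  →  cons(s(m(cons(m(s(s(b)), b, s(e)), cons(e, b)), b, b)), m(e, m(cons(b, cons(e, b)), s(e), b), e))   [R6 at 1.1.1.1.1]
3. cons(s(m(cons(m(s(s(b)), b, s(e)), cons(e, b)), b, b)), m(e, m(cons(b, cons(e, b)), s(e), b), e))  →  cons(s(m(cons(b, cons(e, b)), b, b)), m(e, m(cons(b, cons(e, b)), s(e), b), e))   [R2 at 1.1.1.1]
4. cons(s(m(cons(b, cons(e, b)), b, b)), m(e, m(cons(b, cons(e, b)), s(e), b), e))  →  cons(s(s(b)), m(e, m(cons(b, cons(e, b)), s(e), b), e))   [R1 at 1.1]
5. cons(s(s(b)), m(e, m(cons(b, cons(e, b)), s(e), b), e))  →  cons(s(s(b)), cons(m(cons(b, cons(e, b)), s(e), b), e))   [R3 at 2]
6. cons(s(s(b)), cons(m(cons(b, cons(e, b)), s(e), b), e))  →  cons(s(s(b)), cons(s(b), e))   [R1 at 2.1]

cons(s(s(b)), cons(s(b), e))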